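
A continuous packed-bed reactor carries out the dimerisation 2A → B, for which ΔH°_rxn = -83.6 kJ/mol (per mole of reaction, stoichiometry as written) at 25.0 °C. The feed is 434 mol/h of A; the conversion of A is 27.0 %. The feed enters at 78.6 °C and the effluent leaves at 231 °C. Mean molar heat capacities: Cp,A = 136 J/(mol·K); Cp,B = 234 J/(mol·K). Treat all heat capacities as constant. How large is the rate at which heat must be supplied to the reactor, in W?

Extent of reaction ξ = 0.270 × 434 / 2 = 58.59 mol/h
Reaction term: ξ·ΔH°_rxn = 58.59 × -83.6 = -4898.1 kJ/h
Sensible, feed 78.6→25 °C: -3163.7 kJ/h
Outlet flows (mol/h): A 316.82, B 58.59
Sensible, products 25→231 °C: 11700 kJ/h
Q = ΔH = 3638.5 kJ/h = 1.0107 kW
Heat supplied = 1010.7 W

Q_in = 1010 W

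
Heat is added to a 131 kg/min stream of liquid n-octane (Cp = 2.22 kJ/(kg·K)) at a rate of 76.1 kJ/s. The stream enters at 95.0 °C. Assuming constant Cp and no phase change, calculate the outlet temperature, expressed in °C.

Q = 76.1 kJ/s = 4566 kJ/min
ΔT = Q/(ṁ·Cp) = 4566/(131×2.22) = 15.7 K
T_out = 95.0 + 15.7 = 110.7 °C

T_out = 111 °C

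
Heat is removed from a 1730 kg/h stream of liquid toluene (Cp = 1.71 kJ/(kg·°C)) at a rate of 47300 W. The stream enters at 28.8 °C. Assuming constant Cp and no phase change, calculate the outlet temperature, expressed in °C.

T_out = -28.8 °C

Q = 47300 W = 170280 kJ/h
ΔT = Q/(ṁ·Cp) = 170280/(1730×1.71) = 57.56 K
T_out = 28.8 − 57.56 = -28.76 °C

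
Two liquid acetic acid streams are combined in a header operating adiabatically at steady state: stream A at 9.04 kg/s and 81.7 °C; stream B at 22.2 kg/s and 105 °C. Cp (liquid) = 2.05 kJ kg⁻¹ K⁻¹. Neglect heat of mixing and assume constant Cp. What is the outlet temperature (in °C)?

Adiabatic, steady state ⇒ Σ ṁᵢCp,ᵢ(T_out − Tᵢ) = 0
Σ ṁᵢCp,ᵢTᵢ = 9.04×2.05×81.7 + 22.2×2.05×105 = 6292.6
Σ ṁᵢCp,ᵢ = 9.04×2.05 + 22.2×2.05 = 64.042
T_out = 6292.6 / 64.042 = 98.258 °C

T_out = 98.3 °C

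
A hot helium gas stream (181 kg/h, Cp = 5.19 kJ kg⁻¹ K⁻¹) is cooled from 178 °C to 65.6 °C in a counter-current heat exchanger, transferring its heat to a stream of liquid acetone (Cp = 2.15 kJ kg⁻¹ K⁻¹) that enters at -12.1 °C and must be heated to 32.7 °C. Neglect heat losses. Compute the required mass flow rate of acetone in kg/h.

ṁ_c = 1100 kg/h

Heat released by hot stream: Q = 181 × 5.19 × (178 − 65.6) = 105590 kJ/h
Energy balance on cold side (adiabatic exchanger): Q = ṁ_c·Cp_c·(T_c,out − T_c,in)
ṁ_c = 105590 / [2.15 × (32.7 − -12.1)] = 1096.2 kg/h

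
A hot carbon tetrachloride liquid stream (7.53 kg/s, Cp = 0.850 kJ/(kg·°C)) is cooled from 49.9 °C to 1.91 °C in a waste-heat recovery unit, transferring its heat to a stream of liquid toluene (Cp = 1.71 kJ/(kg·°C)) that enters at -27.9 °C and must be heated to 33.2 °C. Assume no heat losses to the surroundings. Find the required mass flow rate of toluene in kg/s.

Heat released by hot stream: Q = 7.53 × 0.850 × (49.9 − 1.91) = 307.16 kJ/s
Energy balance on cold side (adiabatic exchanger): Q = ṁ_c·Cp_c·(T_c,out − T_c,in)
ṁ_c = 307.16 / [1.71 × (33.2 − -27.9)] = 2.9399 kg/s

ṁ_c = 2.94 kg/s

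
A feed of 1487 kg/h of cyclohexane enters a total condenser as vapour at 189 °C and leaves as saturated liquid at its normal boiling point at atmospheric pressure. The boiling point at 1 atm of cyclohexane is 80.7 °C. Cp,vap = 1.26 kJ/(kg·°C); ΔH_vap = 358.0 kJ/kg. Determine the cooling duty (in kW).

vapour 189→80.7 °C: -136.46 kJ/kg
condensation at 80.7 °C: -358 kJ/kg
Δh = -136.46 + -358 = -494.46 kJ/kg
Q = ṁ·Δh = 1487 kg/h × -494.46 kJ/kg = -735260 kJ/h
|Q| = 204.24 kW

Q_c = 204 kW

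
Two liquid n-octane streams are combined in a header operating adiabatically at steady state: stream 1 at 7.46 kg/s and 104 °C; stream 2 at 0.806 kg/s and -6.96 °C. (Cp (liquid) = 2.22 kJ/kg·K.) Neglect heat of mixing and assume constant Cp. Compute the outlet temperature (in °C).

Energy balance with Q = 0: Σ ṁᵢCp,ᵢ(T_out − Tᵢ) = 0
T_out = Σ ṁᵢCp,ᵢTᵢ / Σ ṁᵢCp,ᵢ
      = 1709.9 / 18.351 = 93.181 °C

T_out = 93.2 °C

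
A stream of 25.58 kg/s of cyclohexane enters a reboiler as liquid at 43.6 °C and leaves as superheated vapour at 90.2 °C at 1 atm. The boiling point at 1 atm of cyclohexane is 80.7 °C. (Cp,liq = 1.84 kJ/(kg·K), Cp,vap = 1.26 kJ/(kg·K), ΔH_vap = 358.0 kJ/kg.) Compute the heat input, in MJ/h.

Q = 40400 MJ/h

liquid 43.6→80.7 °C: 68.264 kJ/kg
vaporisation at 80.7 °C: 358 kJ/kg
vapour 80.7→90.2 °C: 11.97 kJ/kg
Δh = 68.264 + 358 + 11.97 = 438.23 kJ/kg
Q = ṁ·Δh = 25.58 kg/s × 438.23 kJ/kg = 11210 kJ/s
|Q| = 11210 kW = 40356 MJ/h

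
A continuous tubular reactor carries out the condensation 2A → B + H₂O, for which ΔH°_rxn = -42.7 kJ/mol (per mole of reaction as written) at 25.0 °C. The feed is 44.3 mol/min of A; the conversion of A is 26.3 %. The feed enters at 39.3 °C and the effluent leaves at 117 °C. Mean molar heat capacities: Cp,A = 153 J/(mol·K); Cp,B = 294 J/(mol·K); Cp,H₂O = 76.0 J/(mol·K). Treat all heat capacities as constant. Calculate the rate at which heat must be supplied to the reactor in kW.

Extent of reaction ξ = 0.263 × 44.3 / 2 = 5.8255 mol/min
Reaction term: ξ·ΔH°_rxn = 5.8255 × -42.7 = -248.75 kJ/min
Sensible, feed 39.3→25 °C: -96.924 kJ/min
Outlet flows (mol/min): A 32.649, B 5.8255, H₂O 5.8255
Sensible, products 25→117 °C: 657.87 kJ/min
Q = ΔH = 312.2 kJ/min = 5.2033 kW
Heat supplied = 5.2033 kW

Q_in = 5.20 kW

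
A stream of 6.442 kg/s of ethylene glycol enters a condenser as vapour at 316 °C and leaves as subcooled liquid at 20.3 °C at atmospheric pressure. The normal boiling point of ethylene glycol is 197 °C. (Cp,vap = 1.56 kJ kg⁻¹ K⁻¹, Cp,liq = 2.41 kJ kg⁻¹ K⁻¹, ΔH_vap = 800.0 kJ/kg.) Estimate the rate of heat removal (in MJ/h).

vapour 316→197 °C: -185.64 kJ/kg
condensation at 197 °C: -800 kJ/kg
liquid 197→20.3 °C: -425.85 kJ/kg
Δh = -185.64 + -800 + -425.85 = -1411.5 kJ/kg
Q = ṁ·Δh = 6.442 kg/s × -1411.5 kJ/kg = -9092.8 kJ/s
|Q| = 9092.8 kW = 32734 MJ/h

Q_c = 32700 MJ/h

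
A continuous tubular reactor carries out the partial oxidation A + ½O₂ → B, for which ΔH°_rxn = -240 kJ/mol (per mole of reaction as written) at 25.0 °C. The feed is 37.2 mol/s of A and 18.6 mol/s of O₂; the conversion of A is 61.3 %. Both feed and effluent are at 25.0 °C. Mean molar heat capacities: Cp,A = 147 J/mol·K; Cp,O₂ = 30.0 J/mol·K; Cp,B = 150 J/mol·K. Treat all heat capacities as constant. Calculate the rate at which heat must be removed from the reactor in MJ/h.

Extent of reaction ξ = 0.613 × 37.2 = 22.804 mol/s
Reaction term: ξ·ΔH°_rxn = 22.804 × -240 = -5472.9 kJ/s
Q = ΔH = -5472.9 kJ/s = -5472.9 kW
Heat removed = 19702 MJ/h

Q_out = 19700 MJ/h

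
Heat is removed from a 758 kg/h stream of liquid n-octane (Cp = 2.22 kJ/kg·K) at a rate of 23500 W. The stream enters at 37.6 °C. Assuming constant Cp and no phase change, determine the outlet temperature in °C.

Q = 23500 W = 84600 kJ/h
ΔT = Q/(ṁ·Cp) = 84600/(758×2.22) = 50.275 K
T_out = 37.6 − 50.275 = -12.675 °C

T_out = -12.7 °C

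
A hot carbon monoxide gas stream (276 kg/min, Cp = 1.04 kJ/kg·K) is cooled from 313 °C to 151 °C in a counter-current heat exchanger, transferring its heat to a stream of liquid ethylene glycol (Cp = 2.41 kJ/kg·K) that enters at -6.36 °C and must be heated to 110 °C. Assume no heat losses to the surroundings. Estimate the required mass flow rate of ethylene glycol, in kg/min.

ṁ_c = 166 kg/min

Heat released by hot stream: Q = 276 × 1.04 × (313 − 151) = 46500 kJ/min
Energy balance on cold side (adiabatic exchanger): Q = ṁ_c·Cp_c·(T_c,out − T_c,in)
ṁ_c = 46500 / [2.41 × (110 − -6.36)] = 165.82 kg/min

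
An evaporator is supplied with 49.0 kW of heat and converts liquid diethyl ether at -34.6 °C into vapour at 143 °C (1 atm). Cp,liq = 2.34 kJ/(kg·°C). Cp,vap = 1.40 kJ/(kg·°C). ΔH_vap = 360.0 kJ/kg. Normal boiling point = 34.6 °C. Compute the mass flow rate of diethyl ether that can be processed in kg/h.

ṁ = 262 kg/h

Δh = 2.34×(34.6−-34.6) + 360.0 + 1.40×(143−34.6) = 673.69 kJ/kg
Q = 49.0 kW = 49 kJ/s = 176400 kJ/h
ṁ = Q/Δh = 176400 / 673.69 = 261.84 kg/h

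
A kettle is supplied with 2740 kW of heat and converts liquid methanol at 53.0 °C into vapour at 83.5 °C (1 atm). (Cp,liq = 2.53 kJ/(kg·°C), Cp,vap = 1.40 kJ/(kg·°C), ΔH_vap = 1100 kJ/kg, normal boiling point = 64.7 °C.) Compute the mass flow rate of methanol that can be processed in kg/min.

ṁ = 142 kg/min

Δh = 2.53×(64.7−53.0) + 1100 + 1.40×(83.5−64.7) = 1155.9 kJ/kg
Q = 2740 kW = 2740 kJ/s = 164400 kJ/min
ṁ = Q/Δh = 164400 / 1155.9 = 142.22 kg/min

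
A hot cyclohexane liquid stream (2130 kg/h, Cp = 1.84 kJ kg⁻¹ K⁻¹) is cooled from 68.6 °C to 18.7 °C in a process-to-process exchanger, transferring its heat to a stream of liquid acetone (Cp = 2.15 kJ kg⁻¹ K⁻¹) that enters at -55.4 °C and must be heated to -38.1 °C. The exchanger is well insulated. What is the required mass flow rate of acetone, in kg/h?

ṁ_c = 5260 kg/h

Heat released by hot stream: Q = 2130 × 1.84 × (68.6 − 18.7) = 195570 kJ/h
Energy balance on cold side (adiabatic exchanger): Q = ṁ_c·Cp_c·(T_c,out − T_c,in)
ṁ_c = 195570 / [2.15 × (-38.1 − -55.4)] = 5257.9 kg/h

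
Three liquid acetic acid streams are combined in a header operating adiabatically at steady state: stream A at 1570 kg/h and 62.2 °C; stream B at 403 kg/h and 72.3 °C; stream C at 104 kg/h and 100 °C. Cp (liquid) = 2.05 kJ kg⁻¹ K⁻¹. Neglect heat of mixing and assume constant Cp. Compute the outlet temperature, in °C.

Adiabatic, steady state ⇒ Σ ṁᵢCp,ᵢ(T_out − Tᵢ) = 0
Σ ṁᵢCp,ᵢTᵢ = 1570×2.05×62.2 + 403×2.05×72.3 + 104×2.05×100 = 281240
Σ ṁᵢCp,ᵢ = 1570×2.05 + 403×2.05 + 104×2.05 = 4257.8
T_out = 281240 / 4257.8 = 66.052 °C

T_out = 66.1 °C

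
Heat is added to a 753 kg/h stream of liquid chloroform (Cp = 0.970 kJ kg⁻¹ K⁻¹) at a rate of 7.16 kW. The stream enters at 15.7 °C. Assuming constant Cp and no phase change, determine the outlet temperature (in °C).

T_out = 51.0 °C

Q = 7.16 kW = 25776 kJ/h
ΔT = Q/(ṁ·Cp) = 25776/(753×0.970) = 35.29 K
T_out = 15.7 + 35.29 = 50.99 °C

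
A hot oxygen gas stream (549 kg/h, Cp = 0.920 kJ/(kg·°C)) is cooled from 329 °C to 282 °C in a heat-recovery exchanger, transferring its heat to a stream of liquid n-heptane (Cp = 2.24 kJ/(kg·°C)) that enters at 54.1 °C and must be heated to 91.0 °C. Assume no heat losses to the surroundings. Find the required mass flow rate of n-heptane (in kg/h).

Heat released by hot stream: Q = 549 × 0.920 × (329 − 282) = 23739 kJ/h
Energy balance on cold side (adiabatic exchanger): Q = ṁ_c·Cp_c·(T_c,out − T_c,in)
ṁ_c = 23739 / [2.24 × (91.0 − 54.1)] = 287.2 kg/h

ṁ_c = 287 kg/h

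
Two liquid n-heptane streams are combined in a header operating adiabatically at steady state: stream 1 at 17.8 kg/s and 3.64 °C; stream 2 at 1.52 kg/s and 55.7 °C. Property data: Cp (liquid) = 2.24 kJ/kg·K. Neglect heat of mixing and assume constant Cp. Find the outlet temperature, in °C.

T_out = 7.74 °C

Energy balance with Q = 0: Σ ṁᵢCp,ᵢ(T_out − Tᵢ) = 0
Σ ṁᵢCp,ᵢTᵢ = 17.8×2.24×3.64 + 1.52×2.24×55.7 = 334.78
Σ ṁᵢCp,ᵢ = 17.8×2.24 + 1.52×2.24 = 43.277
T_out = 334.78 / 43.277 = 7.7358 °C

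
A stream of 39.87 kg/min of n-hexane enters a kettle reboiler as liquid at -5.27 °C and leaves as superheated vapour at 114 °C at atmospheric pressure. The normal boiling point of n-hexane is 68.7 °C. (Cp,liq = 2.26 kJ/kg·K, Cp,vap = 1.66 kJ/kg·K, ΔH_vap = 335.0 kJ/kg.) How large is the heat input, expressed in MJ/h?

liquid -5.27→68.7 °C: 167.17 kJ/kg
vaporisation at 68.7 °C: 335 kJ/kg
vapour 68.7→114 °C: 75.198 kJ/kg
Δh = 167.17 + 335 + 75.198 = 577.37 kJ/kg
Q = ṁ·Δh = 39.87 kg/min × 577.37 kJ/kg = 23020 kJ/min
|Q| = 383.66 kW = 1381.2 MJ/h

Q = 1380 MJ/h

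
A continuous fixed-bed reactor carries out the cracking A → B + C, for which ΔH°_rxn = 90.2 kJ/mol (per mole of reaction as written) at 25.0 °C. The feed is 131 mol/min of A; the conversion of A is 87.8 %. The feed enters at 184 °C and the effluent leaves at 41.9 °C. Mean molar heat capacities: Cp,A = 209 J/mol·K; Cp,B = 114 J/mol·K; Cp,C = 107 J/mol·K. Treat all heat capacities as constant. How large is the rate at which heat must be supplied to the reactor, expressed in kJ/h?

Extent of reaction ξ = 0.878 × 131 = 115.02 mol/min
Reaction term: ξ·ΔH°_rxn = 115.02 × 90.2 = 10375 kJ/min
Sensible, feed 184→25 °C: -4353.3 kJ/min
Outlet flows (mol/min): A 15.982, B 115.02, C 115.02
Sensible, products 25→41.9 °C: 486.03 kJ/min
Q = ΔH = 6507.4 kJ/min = 108.46 kW
Heat supplied = 390440 kJ/h

Q_in = 390000 kJ/h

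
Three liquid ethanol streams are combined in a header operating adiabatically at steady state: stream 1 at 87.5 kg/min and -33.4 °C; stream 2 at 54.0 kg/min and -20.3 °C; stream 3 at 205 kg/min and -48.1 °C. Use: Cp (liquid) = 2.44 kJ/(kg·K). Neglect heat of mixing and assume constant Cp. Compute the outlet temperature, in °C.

Adiabatic, steady state ⇒ Σ ṁᵢCp,ᵢ(T_out − Tᵢ) = 0
Σ ṁᵢCp,ᵢTᵢ = 87.5×2.44×-33.4 + 54.0×2.44×-20.3 + 205×2.44×-48.1 = -33865
Σ ṁᵢCp,ᵢ = 87.5×2.44 + 54.0×2.44 + 205×2.44 = 845.46
T_out = -33865 / 845.46 = -40.055 °C

T_out = -40.1 °C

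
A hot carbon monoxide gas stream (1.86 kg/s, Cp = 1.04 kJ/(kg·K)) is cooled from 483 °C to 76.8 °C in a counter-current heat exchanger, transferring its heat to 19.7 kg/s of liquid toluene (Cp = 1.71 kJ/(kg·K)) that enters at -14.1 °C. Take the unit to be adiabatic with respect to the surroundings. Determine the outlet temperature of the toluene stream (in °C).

Heat released by hot stream: Q = 1.86 × 1.04 × (483 − 76.8) = 785.75 kJ/s
Energy balance on cold side (adiabatic exchanger): Q = ṁ_c·Cp_c·(T_c,out − T_c,in)
T_c,out = -14.1 + 785.75/(19.7 × 1.71) = 9.2251 °C

T_c,out = 9.23 °C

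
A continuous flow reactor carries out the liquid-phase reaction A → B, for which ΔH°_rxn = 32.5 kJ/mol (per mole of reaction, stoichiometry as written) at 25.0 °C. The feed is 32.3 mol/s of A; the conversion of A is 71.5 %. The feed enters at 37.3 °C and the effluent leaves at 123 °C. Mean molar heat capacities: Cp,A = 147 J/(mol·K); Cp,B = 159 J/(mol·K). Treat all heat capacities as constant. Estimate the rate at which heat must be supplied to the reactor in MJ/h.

Extent of reaction ξ = 0.715 × 32.3 = 23.094 mol/s
Reaction term: ξ·ΔH°_rxn = 23.094 × 32.5 = 750.57 kJ/s
Sensible, feed 37.3→25 °C: -58.402 kJ/s
Outlet flows (mol/s): A 9.2055, B 23.094
Sensible, products 25→123 °C: 492.47 kJ/s
Q = ΔH = 1184.6 kJ/s = 1184.6 kW
Heat supplied = 4264.7 MJ/h

Q_in = 4260 MJ/h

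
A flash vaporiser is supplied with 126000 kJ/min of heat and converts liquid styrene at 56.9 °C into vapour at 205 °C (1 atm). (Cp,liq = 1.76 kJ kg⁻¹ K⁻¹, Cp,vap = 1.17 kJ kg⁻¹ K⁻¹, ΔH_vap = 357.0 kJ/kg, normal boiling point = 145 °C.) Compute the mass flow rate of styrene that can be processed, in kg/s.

Δh = 1.76×(145−56.9) + 357.0 + 1.17×(205−145) = 582.26 kJ/kg
Q = 126000 kJ/min = 2100 kJ/s = 2100 kJ/s
ṁ = Q/Δh = 2100 / 582.26 = 3.6067 kg/s

ṁ = 3.61 kg/s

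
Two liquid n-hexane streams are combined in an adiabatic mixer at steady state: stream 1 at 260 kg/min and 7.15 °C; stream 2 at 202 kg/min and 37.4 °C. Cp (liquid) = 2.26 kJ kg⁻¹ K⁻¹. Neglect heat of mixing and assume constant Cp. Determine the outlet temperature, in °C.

T_out = 20.4 °C

Adiabatic, steady state ⇒ Σ ṁᵢCp,ᵢ(T_out − Tᵢ) = 0
Σ ṁᵢCp,ᵢTᵢ = 260×2.26×7.15 + 202×2.26×37.4 = 21275
Σ ṁᵢCp,ᵢ = 260×2.26 + 202×2.26 = 1044.1
T_out = 21275 / 1044.1 = 20.376 °C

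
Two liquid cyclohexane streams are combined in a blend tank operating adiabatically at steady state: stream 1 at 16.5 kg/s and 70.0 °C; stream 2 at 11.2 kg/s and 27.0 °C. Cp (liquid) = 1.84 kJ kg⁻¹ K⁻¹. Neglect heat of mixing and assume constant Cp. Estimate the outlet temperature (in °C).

Energy balance with Q = 0: Σ ṁᵢCp,ᵢ(T_out − Tᵢ) = 0
Σ ṁᵢCp,ᵢTᵢ = 16.5×1.84×70.0 + 11.2×1.84×27.0 = 2681.6
Σ ṁᵢCp,ᵢ = 16.5×1.84 + 11.2×1.84 = 50.968
T_out = 2681.6 / 50.968 = 52.614 °C

T_out = 52.6 °C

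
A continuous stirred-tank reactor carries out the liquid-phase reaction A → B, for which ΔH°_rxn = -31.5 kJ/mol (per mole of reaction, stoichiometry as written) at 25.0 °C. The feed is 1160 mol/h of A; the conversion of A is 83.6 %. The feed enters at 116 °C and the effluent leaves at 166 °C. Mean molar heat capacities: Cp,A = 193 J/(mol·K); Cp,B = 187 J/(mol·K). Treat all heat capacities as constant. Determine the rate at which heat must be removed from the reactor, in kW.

Q_out = 5.60 kW

Extent of reaction ξ = 0.836 × 1160 = 969.76 mol/h
Reaction term: ξ·ΔH°_rxn = 969.76 × -31.5 = -30547 kJ/h
Sensible, feed 116→25 °C: -20373 kJ/h
Outlet flows (mol/h): A 190.24, B 969.76
Sensible, products 25→166 °C: 30747 kJ/h
Q = ΔH = -20174 kJ/h = -5.6038 kW
Heat removed = 5.6038 kW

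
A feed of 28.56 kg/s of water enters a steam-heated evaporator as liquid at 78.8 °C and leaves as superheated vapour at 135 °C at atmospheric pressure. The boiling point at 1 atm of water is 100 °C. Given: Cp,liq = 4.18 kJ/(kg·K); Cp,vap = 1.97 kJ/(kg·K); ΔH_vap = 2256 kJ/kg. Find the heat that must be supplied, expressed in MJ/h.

liquid 78.8→100 °C: 88.616 kJ/kg
vaporisation at 100 °C: 2256 kJ/kg
vapour 100→135 °C: 68.95 kJ/kg
Δh = 88.616 + 2256 + 68.95 = 2413.6 kJ/kg
Q = ṁ·Δh = 28.56 kg/s × 2413.6 kJ/kg = 68931 kJ/s
|Q| = 68931 kW = 248150 MJ/h

Q = 248000 MJ/h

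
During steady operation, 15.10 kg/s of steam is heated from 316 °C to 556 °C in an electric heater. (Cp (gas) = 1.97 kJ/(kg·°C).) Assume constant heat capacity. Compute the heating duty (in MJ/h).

Q = 25700 MJ/h

Q = ṁ·Cp·ΔT = 15.10 × 1.97 × (556 − 316) = 7139.3 kJ/s
Heating duty = 25701 MJ/h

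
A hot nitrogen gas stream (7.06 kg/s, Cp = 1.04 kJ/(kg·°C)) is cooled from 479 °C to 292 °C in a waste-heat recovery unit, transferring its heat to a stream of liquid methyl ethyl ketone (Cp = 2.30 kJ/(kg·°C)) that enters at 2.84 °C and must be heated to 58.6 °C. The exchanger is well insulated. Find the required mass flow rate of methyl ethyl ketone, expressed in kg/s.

Heat released by hot stream: Q = 7.06 × 1.04 × (479 − 292) = 1373 kJ/s
Energy balance on cold side (adiabatic exchanger): Q = ṁ_c·Cp_c·(T_c,out − T_c,in)
ṁ_c = 1373 / [2.30 × (58.6 − 2.84)] = 10.706 kg/s

ṁ_c = 10.7 kg/s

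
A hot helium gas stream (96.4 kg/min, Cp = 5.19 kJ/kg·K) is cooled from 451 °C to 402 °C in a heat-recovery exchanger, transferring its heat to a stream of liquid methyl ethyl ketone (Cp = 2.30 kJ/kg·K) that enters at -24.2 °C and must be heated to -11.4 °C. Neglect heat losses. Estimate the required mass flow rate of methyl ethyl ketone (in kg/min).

ṁ_c = 833 kg/min

Heat released by hot stream: Q = 96.4 × 5.19 × (451 − 402) = 24515 kJ/min
Energy balance on cold side (adiabatic exchanger): Q = ṁ_c·Cp_c·(T_c,out − T_c,in)
ṁ_c = 24515 / [2.30 × (-11.4 − -24.2)] = 832.73 kg/min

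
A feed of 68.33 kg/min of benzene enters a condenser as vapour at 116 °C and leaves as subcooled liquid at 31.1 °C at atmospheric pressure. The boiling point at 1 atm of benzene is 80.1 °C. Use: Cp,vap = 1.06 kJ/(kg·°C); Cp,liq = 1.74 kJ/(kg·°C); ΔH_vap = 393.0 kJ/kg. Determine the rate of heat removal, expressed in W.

vapour 116→80.1 °C: -38.054 kJ/kg
condensation at 80.1 °C: -393 kJ/kg
liquid 80.1→31.1 °C: -85.26 kJ/kg
Δh = -38.054 + -393 + -85.26 = -516.31 kJ/kg
Q = ṁ·Δh = 68.33 kg/min × -516.31 kJ/kg = -35280 kJ/min
|Q| = 588 kW = 588000 W

Q_c = 588000 W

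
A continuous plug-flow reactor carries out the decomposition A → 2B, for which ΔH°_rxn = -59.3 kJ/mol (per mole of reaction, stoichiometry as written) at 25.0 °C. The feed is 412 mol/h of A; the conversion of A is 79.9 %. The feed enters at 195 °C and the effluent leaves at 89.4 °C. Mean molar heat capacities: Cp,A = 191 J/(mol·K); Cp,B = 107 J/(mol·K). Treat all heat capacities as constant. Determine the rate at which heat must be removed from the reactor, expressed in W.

Extent of reaction ξ = 0.799 × 412 = 329.19 mol/h
Reaction term: ξ·ΔH°_rxn = 329.19 × -59.3 = -19521 kJ/h
Sensible, feed 195→25 °C: -13378 kJ/h
Outlet flows (mol/h): A 82.812, B 658.38
Sensible, products 25→89.4 °C: 5555.4 kJ/h
Q = ΔH = -27343 kJ/h = -7.5953 kW
Heat removed = 7595.3 W

Q_out = 7600 W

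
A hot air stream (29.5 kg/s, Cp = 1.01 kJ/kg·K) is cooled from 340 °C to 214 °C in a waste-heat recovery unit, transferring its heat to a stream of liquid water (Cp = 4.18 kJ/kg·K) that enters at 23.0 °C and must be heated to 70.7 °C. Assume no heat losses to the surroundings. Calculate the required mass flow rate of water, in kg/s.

ṁ_c = 18.8 kg/s

Heat released by hot stream: Q = 29.5 × 1.01 × (340 − 214) = 3754.2 kJ/s
Energy balance on cold side (adiabatic exchanger): Q = ṁ_c·Cp_c·(T_c,out − T_c,in)
ṁ_c = 3754.2 / [4.18 × (70.7 − 23.0)] = 18.829 kg/s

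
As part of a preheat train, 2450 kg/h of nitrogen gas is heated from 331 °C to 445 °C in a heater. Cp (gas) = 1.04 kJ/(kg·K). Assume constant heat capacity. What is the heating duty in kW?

Q = ṁ·Cp·ΔT = 2450 × 1.04 × (445 − 331) = 290470 kJ/h
Converting: 290470 / 3600 s = 80.687 kW

Q = 80.7 kW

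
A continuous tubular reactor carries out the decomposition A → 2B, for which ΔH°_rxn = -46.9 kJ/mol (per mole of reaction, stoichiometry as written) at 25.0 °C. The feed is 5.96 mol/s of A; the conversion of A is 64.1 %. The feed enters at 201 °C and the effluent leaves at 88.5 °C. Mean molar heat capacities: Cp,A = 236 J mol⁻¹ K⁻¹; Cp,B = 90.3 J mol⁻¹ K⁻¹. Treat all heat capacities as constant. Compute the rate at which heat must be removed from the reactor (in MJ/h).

Q_out = 1260 MJ/h

Extent of reaction ξ = 0.641 × 5.96 = 3.8204 mol/s
Reaction term: ξ·ΔH°_rxn = 3.8204 × -46.9 = -179.17 kJ/s
Sensible, feed 201→25 °C: -247.55 kJ/s
Outlet flows (mol/s): A 2.1396, B 7.6407
Sensible, products 25→88.5 °C: 75.877 kJ/s
Q = ΔH = -350.85 kJ/s = -350.85 kW
Heat removed = 1263.1 MJ/h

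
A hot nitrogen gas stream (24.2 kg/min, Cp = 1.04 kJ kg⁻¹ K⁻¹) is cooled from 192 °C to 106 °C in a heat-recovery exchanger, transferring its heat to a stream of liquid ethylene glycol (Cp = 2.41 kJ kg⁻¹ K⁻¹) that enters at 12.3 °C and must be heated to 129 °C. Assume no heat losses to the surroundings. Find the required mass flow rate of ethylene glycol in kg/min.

ṁ_c = 7.70 kg/min

Heat released by hot stream: Q = 24.2 × 1.04 × (192 − 106) = 2164.4 kJ/min
Energy balance on cold side (adiabatic exchanger): Q = ṁ_c·Cp_c·(T_c,out − T_c,in)
ṁ_c = 2164.4 / [2.41 × (129 − 12.3)] = 7.6959 kg/min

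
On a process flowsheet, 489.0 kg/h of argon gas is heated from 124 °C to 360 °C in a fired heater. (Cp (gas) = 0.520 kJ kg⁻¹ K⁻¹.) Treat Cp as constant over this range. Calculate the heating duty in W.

Q = ṁ·Cp·ΔT = 489.0 × 0.520 × (360 − 124) = 60010 kJ/h
Converting: 60010 / 3600 s = 16.669 kW
Heating duty = 16669 W

Q = 16700 W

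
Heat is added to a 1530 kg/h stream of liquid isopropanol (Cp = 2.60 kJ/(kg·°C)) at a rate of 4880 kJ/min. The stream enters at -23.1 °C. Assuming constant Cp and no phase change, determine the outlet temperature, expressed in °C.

Q = 4880 kJ/min = 292800 kJ/h
ΔT = Q/(ṁ·Cp) = 292800/(1530×2.60) = 73.605 K
T_out = -23.1 + 73.605 = 50.505 °C

T_out = 50.5 °C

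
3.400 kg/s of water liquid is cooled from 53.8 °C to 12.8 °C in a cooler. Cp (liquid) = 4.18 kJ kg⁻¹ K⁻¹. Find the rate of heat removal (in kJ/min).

Q_c = 35000 kJ/min

Q = ṁ·Cp·ΔT = 3.400 × 4.18 × (12.8 − 53.8) = -582.69 kJ/s
Cooling duty = 34962 kJ/min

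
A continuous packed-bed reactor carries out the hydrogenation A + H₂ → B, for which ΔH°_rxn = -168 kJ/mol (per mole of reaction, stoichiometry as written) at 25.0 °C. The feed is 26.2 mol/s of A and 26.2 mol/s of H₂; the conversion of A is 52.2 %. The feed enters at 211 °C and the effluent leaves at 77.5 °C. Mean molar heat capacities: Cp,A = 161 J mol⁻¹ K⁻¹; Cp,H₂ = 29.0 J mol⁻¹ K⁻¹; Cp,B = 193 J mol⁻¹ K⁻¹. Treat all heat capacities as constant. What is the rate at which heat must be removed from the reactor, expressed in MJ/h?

Extent of reaction ξ = 0.522 × 26.2 = 13.676 mol/s
Reaction term: ξ·ΔH°_rxn = 13.676 × -168 = -2297.6 kJ/s
Sensible, feed 211→25 °C: -925.91 kJ/s
Outlet flows (mol/s): A 12.524, H₂ 12.524, B 13.676
Sensible, products 25→77.5 °C: 263.5 kJ/s
Q = ΔH = -2960 kJ/s = -2960 kW
Heat removed = 10656 MJ/h

Q_out = 10700 MJ/h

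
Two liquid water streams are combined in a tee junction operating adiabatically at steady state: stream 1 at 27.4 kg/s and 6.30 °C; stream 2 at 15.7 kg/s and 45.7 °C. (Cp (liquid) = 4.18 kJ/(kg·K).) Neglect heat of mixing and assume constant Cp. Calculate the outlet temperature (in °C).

Energy balance with Q = 0: Σ ṁᵢCp,ᵢ(T_out − Tᵢ) = 0
Σ ṁᵢCp,ᵢTᵢ = 27.4×4.18×6.30 + 15.7×4.18×45.7 = 3720.7
Σ ṁᵢCp,ᵢ = 27.4×4.18 + 15.7×4.18 = 180.16
T_out = 3720.7 / 180.16 = 20.652 °C

T_out = 20.7 °C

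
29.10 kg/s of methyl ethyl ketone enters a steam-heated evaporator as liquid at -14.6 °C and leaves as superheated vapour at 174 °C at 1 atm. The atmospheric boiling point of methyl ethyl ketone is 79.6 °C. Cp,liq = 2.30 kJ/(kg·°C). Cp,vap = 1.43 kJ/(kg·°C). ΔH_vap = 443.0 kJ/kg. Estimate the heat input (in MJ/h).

liquid -14.6→79.6 °C: 216.66 kJ/kg
vaporisation at 79.6 °C: 443 kJ/kg
vapour 79.6→174 °C: 134.99 kJ/kg
Δh = 216.66 + 443 + 134.99 = 794.65 kJ/kg
Q = ṁ·Δh = 29.10 kg/s × 794.65 kJ/kg = 23124 kJ/s
|Q| = 23124 kW = 83248 MJ/h

Q = 83200 MJ/h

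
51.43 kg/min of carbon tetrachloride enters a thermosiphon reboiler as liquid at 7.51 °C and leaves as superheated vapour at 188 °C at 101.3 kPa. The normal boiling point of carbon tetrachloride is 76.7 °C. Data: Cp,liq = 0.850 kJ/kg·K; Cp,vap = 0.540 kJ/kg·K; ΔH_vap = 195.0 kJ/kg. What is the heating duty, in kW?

liquid 7.51→76.7 °C: 58.811 kJ/kg
vaporisation at 76.7 °C: 195 kJ/kg
vapour 76.7→188 °C: 60.102 kJ/kg
Δh = 58.811 + 195 + 60.102 = 313.91 kJ/kg
Q = ṁ·Δh = 51.43 kg/min × 313.91 kJ/kg = 16145 kJ/min
|Q| = 269.08 kW

Q = 269 kW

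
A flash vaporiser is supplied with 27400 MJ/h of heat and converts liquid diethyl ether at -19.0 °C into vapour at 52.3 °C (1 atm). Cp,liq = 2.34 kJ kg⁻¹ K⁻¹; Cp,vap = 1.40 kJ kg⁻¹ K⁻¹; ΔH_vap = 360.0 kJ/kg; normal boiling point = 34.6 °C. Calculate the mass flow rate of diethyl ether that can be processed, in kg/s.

Δh = 2.34×(34.6−-19.0) + 360.0 + 1.40×(52.3−34.6) = 510.2 kJ/kg
Q = 27400 MJ/h = 7611.1 kJ/s = 7611.1 kJ/s
ṁ = Q/Δh = 7611.1 / 510.2 = 14.918 kg/s

ṁ = 14.9 kg/s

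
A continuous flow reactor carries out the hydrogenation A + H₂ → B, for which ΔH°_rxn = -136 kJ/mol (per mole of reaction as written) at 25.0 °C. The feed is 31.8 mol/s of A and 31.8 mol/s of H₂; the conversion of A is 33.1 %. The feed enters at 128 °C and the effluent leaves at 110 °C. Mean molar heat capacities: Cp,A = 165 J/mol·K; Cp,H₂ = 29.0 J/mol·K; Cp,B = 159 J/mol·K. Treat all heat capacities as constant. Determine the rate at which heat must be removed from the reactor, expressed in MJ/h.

Q_out = 5670 MJ/h

Extent of reaction ξ = 0.331 × 31.8 = 10.526 mol/s
Reaction term: ξ·ΔH°_rxn = 10.526 × -136 = -1431.5 kJ/s
Sensible, feed 128→25 °C: -635.43 kJ/s
Outlet flows (mol/s): A 21.274, H₂ 21.274, B 10.526
Sensible, products 25→110 °C: 493.07 kJ/s
Q = ΔH = -1573.9 kJ/s = -1573.9 kW
Heat removed = 5665.9 MJ/h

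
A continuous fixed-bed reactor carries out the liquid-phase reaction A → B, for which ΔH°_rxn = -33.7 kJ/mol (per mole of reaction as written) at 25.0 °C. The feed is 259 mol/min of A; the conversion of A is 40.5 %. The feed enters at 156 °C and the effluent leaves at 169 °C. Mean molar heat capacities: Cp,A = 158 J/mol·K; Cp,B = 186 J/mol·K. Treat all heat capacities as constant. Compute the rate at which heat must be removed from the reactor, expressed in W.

Q_out = 43000 W

Extent of reaction ξ = 0.405 × 259 = 104.9 mol/min
Reaction term: ξ·ΔH°_rxn = 104.9 × -33.7 = -3535 kJ/min
Sensible, feed 156→25 °C: -5360.8 kJ/min
Outlet flows (mol/min): A 154.1, B 104.9
Sensible, products 25→169 °C: 6315.7 kJ/min
Q = ΔH = -2580 kJ/min = -43.001 kW
Heat removed = 43001 W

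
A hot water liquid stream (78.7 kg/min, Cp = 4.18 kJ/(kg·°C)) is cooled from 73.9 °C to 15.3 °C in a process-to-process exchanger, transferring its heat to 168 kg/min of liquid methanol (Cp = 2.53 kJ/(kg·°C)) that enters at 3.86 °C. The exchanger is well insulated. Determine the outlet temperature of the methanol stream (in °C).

Heat released by hot stream: Q = 78.7 × 4.18 × (73.9 − 15.3) = 19277 kJ/min
Energy balance on cold side (adiabatic exchanger): Q = ṁ_c·Cp_c·(T_c,out − T_c,in)
T_c,out = 3.86 + 19277/(168 × 2.53) = 49.214 °C

T_c,out = 49.2 °C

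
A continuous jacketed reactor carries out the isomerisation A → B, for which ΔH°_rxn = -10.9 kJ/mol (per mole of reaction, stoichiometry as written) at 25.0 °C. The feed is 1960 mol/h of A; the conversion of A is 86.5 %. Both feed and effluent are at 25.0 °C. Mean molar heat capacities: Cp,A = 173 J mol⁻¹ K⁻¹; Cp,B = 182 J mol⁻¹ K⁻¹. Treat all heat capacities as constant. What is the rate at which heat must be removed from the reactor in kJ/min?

Extent of reaction ξ = 0.865 × 1960 = 1695.4 mol/h
Reaction term: ξ·ΔH°_rxn = 1695.4 × -10.9 = -18480 kJ/h
Q = ΔH = -18480 kJ/h = -5.1333 kW
Heat removed = 308 kJ/min

Q_out = 308 kJ/min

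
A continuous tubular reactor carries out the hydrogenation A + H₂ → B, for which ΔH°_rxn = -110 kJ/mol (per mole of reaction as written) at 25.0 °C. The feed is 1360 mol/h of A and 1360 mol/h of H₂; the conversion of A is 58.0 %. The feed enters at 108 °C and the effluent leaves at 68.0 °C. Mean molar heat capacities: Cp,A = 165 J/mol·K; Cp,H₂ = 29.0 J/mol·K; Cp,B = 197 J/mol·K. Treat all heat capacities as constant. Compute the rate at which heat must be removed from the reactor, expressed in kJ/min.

Extent of reaction ξ = 0.580 × 1360 = 788.8 mol/h
Reaction term: ξ·ΔH°_rxn = 788.8 × -110 = -86768 kJ/h
Sensible, feed 108→25 °C: -21899 kJ/h
Outlet flows (mol/h): A 571.2, H₂ 571.2, B 788.8
Sensible, products 25→68.0 °C: 11447 kJ/h
Q = ΔH = -97220 kJ/h = -27.006 kW
Heat removed = 1620.3 kJ/min

Q_out = 1620 kJ/min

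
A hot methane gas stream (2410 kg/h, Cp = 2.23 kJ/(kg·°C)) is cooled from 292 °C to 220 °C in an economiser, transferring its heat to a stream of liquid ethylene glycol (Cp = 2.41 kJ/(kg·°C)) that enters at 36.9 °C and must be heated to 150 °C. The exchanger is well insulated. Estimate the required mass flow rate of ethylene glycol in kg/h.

Heat released by hot stream: Q = 2410 × 2.23 × (292 − 220) = 386950 kJ/h
Energy balance on cold side (adiabatic exchanger): Q = ṁ_c·Cp_c·(T_c,out − T_c,in)
ṁ_c = 386950 / [2.41 × (150 − 36.9)] = 1419.6 kg/h

ṁ_c = 1420 kg/h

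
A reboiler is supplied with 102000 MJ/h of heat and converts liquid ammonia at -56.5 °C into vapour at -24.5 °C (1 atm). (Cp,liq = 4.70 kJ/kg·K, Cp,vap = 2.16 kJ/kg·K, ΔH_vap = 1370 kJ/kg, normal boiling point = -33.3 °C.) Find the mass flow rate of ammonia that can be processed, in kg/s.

Δh = 4.70×(-33.3−-56.5) + 1370 + 2.16×(-24.5−-33.3) = 1498 kJ/kg
Q = 102000 MJ/h = 28333 kJ/s = 28333 kJ/s
ṁ = Q/Δh = 28333 / 1498 = 18.914 kg/s

ṁ = 18.9 kg/s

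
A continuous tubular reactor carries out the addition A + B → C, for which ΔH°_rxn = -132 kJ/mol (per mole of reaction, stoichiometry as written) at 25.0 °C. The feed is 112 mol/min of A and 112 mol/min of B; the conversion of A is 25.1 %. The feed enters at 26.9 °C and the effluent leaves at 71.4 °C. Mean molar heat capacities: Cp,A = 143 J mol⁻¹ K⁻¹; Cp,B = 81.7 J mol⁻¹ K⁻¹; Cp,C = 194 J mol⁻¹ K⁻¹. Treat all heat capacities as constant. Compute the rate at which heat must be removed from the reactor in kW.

Extent of reaction ξ = 0.251 × 112 = 28.112 mol/min
Reaction term: ξ·ΔH°_rxn = 28.112 × -132 = -3710.8 kJ/min
Sensible, feed 26.9→25 °C: -47.816 kJ/min
Outlet flows (mol/min): A 83.888, B 83.888, C 28.112
Sensible, products 25→71.4 °C: 1127.7 kJ/min
Q = ΔH = -2630.9 kJ/min = -43.849 kW
Heat removed = 43.849 kW

Q_out = 43.8 kW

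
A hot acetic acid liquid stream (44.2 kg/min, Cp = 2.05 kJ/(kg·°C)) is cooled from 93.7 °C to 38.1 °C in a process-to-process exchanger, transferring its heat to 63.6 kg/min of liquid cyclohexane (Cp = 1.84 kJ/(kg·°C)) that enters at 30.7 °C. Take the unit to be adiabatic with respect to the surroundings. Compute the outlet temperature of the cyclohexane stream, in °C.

Heat released by hot stream: Q = 44.2 × 2.05 × (93.7 − 38.1) = 5037.9 kJ/min
Energy balance on cold side (adiabatic exchanger): Q = ṁ_c·Cp_c·(T_c,out − T_c,in)
T_c,out = 30.7 + 5037.9/(63.6 × 1.84) = 73.75 °C

T_c,out = 73.8 °C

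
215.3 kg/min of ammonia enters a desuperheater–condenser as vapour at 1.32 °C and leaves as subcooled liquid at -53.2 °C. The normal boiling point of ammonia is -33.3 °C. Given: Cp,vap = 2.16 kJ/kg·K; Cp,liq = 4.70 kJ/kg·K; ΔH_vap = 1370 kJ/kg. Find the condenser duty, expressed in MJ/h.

Q_c = 19900 MJ/h

vapour 1.32→-33.3 °C: -74.779 kJ/kg
condensation at -33.3 °C: -1370 kJ/kg
liquid -33.3→-53.2 °C: -93.53 kJ/kg
Δh = -74.779 + -1370 + -93.53 = -1538.3 kJ/kg
Q = ṁ·Δh = 215.3 kg/min × -1538.3 kJ/kg = -331200 kJ/min
|Q| = 5520 kW = 19872 MJ/h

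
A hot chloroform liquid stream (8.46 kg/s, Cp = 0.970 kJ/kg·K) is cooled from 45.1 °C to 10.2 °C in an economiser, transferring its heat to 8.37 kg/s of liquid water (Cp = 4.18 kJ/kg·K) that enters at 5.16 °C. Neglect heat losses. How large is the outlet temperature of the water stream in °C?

Heat released by hot stream: Q = 8.46 × 0.970 × (45.1 − 10.2) = 286.4 kJ/s
Energy balance on cold side (adiabatic exchanger): Q = ṁ_c·Cp_c·(T_c,out − T_c,in)
T_c,out = 5.16 + 286.4/(8.37 × 4.18) = 13.346 °C

T_c,out = 13.3 °C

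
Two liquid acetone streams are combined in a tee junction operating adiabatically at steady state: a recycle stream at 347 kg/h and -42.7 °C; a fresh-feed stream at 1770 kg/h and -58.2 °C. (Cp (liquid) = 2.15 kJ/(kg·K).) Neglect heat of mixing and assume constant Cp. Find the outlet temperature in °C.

T_out = -55.7 °C

Adiabatic, steady state ⇒ Σ ṁᵢCp,ᵢ(T_out − Tᵢ) = 0
T_out = Σ ṁᵢCp,ᵢTᵢ / Σ ṁᵢCp,ᵢ
      = -253340 / 4551.6 = -55.659 °C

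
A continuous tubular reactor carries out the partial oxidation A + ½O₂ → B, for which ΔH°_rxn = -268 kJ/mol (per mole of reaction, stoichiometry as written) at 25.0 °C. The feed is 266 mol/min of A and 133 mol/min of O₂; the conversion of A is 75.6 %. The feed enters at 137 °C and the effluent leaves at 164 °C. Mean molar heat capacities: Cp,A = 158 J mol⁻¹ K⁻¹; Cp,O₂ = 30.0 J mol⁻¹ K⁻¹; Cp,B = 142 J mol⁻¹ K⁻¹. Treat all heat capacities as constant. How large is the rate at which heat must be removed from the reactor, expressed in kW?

Extent of reaction ξ = 0.756 × 266 = 201.1 mol/min
Reaction term: ξ·ΔH°_rxn = 201.1 × -268 = -53894 kJ/min
Sensible, feed 137→25 °C: -5154 kJ/min
Outlet flows (mol/min): A 64.904, O₂ 32.452, B 201.1
Sensible, products 25→164 °C: 5530 kJ/min
Q = ΔH = -53518 kJ/min = -891.96 kW
Heat removed = 891.96 kW

Q_out = 892 kW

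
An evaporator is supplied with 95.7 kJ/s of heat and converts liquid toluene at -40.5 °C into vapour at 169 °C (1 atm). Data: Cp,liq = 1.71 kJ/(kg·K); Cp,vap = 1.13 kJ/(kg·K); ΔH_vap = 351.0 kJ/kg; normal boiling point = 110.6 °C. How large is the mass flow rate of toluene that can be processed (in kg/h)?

Δh = 1.71×(110.6−-40.5) + 351.0 + 1.13×(169−110.6) = 675.37 kJ/kg
Q = 95.7 kJ/s = 95.7 kJ/s = 344520 kJ/h
ṁ = Q/Δh = 344520 / 675.37 = 510.12 kg/h

ṁ = 510 kg/h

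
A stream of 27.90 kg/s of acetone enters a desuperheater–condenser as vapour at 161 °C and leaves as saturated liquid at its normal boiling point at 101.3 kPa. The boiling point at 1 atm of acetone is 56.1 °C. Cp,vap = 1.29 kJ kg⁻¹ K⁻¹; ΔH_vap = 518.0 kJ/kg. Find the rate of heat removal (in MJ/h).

Q_c = 65600 MJ/h

vapour 161→56.1 °C: -135.32 kJ/kg
condensation at 56.1 °C: -518 kJ/kg
Δh = -135.32 + -518 = -653.32 kJ/kg
Q = ṁ·Δh = 27.90 kg/s × -653.32 kJ/kg = -18228 kJ/s
|Q| = 18228 kW = 65620 MJ/h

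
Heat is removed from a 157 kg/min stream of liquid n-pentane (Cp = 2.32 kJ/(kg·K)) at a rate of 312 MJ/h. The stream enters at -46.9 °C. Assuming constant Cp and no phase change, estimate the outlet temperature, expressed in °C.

T_out = -61.2 °C

Q = 312 MJ/h = 5200 kJ/min
ΔT = Q/(ṁ·Cp) = 5200/(157×2.32) = 14.276 K
T_out = -46.9 − 14.276 = -61.176 °C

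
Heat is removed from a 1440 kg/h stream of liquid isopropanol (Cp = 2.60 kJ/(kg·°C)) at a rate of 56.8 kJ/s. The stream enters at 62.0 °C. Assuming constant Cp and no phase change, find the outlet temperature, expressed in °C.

T_out = 7.38 °C

Q = 56.8 kJ/s = 204480 kJ/h
ΔT = Q/(ṁ·Cp) = 204480/(1440×2.60) = 54.615 K
T_out = 62.0 − 54.615 = 7.3846 °C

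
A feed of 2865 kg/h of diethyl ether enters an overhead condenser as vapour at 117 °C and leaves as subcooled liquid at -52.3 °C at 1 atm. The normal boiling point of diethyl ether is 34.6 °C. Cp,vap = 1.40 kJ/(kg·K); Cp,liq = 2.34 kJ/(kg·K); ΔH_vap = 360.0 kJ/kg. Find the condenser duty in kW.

Q_c = 540 kW

vapour 117→34.6 °C: -115.36 kJ/kg
condensation at 34.6 °C: -360 kJ/kg
liquid 34.6→-52.3 °C: -203.35 kJ/kg
Δh = -115.36 + -360 + -203.35 = -678.71 kJ/kg
Q = ṁ·Δh = 2865 kg/h × -678.71 kJ/kg = -1.9445e+06 kJ/h
|Q| = 540.14 kW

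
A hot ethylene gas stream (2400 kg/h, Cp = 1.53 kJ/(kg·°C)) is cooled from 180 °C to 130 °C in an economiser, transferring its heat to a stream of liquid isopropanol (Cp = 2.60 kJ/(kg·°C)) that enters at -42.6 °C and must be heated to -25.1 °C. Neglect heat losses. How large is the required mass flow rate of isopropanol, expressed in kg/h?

ṁ_c = 4040 kg/h

Heat released by hot stream: Q = 2400 × 1.53 × (180 − 130) = 183600 kJ/h
Energy balance on cold side (adiabatic exchanger): Q = ṁ_c·Cp_c·(T_c,out − T_c,in)
ṁ_c = 183600 / [2.60 × (-25.1 − -42.6)] = 4035.2 kg/h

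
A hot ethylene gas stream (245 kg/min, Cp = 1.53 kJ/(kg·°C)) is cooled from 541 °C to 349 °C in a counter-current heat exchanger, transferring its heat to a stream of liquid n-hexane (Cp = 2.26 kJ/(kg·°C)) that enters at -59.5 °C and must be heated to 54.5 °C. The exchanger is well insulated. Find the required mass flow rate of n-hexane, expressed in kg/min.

Heat released by hot stream: Q = 245 × 1.53 × (541 − 349) = 71971 kJ/min
Energy balance on cold side (adiabatic exchanger): Q = ṁ_c·Cp_c·(T_c,out − T_c,in)
ṁ_c = 71971 / [2.26 × (54.5 − -59.5)] = 279.35 kg/min

ṁ_c = 279 kg/min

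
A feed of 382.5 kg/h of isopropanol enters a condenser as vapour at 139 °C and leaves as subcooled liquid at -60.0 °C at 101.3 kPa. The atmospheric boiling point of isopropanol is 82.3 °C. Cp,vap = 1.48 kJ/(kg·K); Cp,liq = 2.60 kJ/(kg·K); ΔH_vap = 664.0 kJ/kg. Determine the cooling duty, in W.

Q_c = 119000 W

vapour 139→82.3 °C: -83.916 kJ/kg
condensation at 82.3 °C: -664 kJ/kg
liquid 82.3→-60.0 °C: -369.98 kJ/kg
Δh = -83.916 + -664 + -369.98 = -1117.9 kJ/kg
Q = ṁ·Δh = 382.5 kg/h × -1117.9 kJ/kg = -427600 kJ/h
|Q| = 118.78 kW = 118780 W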